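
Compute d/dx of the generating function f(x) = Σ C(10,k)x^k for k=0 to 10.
Σ k·C(10,k)x^(k-1) for k=1 to 10

Working:
Term-by-term differentiation gives Σ k·C(10,k)x^{k-1} for k=1 to 10.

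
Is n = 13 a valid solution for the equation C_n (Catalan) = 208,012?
C_13 = C(26,13)/(13+1) = 10,400,600/14 = 742,900, which does not equal 208,012.
Final answer: No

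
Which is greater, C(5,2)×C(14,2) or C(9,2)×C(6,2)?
C(5,2)×C(14,2)

Explanation: C(5,2)×C(14,2)=910, C(9,2)×C(6,2)=540.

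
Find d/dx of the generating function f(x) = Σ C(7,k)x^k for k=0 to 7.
Σ k·C(7,k)x^(k-1) for k=1 to 7
Term-by-term differentiation gives Σ k·C(7,k)x^{k-1} for k=1 to 7.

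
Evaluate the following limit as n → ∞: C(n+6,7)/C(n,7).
1

Both numerator and denominator grow as n^7/7! for large n, so the ratio → 1.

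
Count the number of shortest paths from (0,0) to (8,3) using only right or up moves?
165

Working:
Choose 8 rights from 11 moves: C(11,8) = 165.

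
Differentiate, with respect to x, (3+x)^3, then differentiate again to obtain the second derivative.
6(3+x)^1

Solution: First derivative: 3(3+x)^{2}. Second derivative: 3·2·(3+x)^{1} = 6(3+x)^{1}.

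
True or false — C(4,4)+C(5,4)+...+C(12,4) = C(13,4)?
Hockey stick identity gives Σ = C(13,5) = 1,287; RHS C(13,4) = 715.

Answer: False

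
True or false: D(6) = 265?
Derangements of 6 elements: D(6) = (6-1)·[D(5) + D(4)] = 5·[44 + 9] = 265.
Final answer: True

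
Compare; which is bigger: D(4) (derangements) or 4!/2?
4!/2

Solution: D(4) = (4-1)·[D(3) + D(2)] = 3·[2 + 1] = 9; 4!/2 = 24/2 = 12.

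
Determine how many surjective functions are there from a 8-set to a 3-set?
Onto functions = 3! × S(8,3)
First compute S(8,3) via recurrence:
Using the Stirling recurrence: S(n,k) = k·S(n-1,k) + S(n-1,k-1)
S(8,3) = 3·S(7,3) + S(7,2)
         = 3·301 + 63
         = 903 + 63
         = 966
Then: 6 × 966 = 5,796
Final answer: 5,796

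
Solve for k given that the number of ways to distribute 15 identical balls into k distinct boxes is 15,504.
6

Reasoning: Stars and bars: the count is C(15+k−1, k−1), increasing in k. k=4: C(18,3) = 816, k=5: C(19,4) = 3,876, k=6: C(20,5) = 15,504 ✓. So k = 6.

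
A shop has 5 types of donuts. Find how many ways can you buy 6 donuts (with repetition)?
Stars and bars: C(6+5-1, 6) = C(10, 6) = 210.
Final answer: 210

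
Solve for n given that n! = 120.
5

Solution: n! is strictly increasing. 3! = 6, 4! = 24, 5! = 120 ✓. So n = 5.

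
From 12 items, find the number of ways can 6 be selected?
924

Solution: C(12,6) = 12! / (6! × (12-6)!)
         = 12! / (6! × 6!)
         = 924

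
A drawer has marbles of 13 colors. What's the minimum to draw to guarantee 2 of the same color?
Worst case: 1 of each = 13. One more: 14.
Final answer: 14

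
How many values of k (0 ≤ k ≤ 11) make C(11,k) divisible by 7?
2

Solution: Checking C(11,k) mod 7 for k = 0..11: divisible at k = 5, 6. That's 2 values.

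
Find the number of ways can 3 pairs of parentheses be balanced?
5

Solution: Using the Catalan number formula: C_n = C(2n, n) / (n+1)
C_3 = C(6, 3) / (3+1)
     = 20 / 4
     = 5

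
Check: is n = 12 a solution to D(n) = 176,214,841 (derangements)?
Yes

Solution: D(12) = (12-1)·[D(11) + D(10)] = 11·[14,684,570 + 1,334,961] = 176,214,841, which equals 176,214,841.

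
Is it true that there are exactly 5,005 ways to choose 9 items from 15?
True
C(15,9) = 5,005.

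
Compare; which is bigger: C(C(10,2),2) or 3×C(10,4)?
C(C(10,2),2)

Solution: C(C(10,2),2)=990, 3×C(10,4)=630.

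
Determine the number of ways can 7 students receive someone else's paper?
1,854

Working:
Using D(n) = (n-1)[D(n-1) + D(n-2)]:
D(7) = (7-1) × [D(6) + D(5)]
      = 6 × [265 + 44]
      = 6 × 309
      = 1,854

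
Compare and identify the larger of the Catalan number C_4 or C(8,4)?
C_4 = C(8,4)/(4+1) = 70/5 = 14; C(8,4) = 70.

Answer: C(8,4)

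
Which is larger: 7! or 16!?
16!
7!=5,040, 16!=20,922,789,888,000. 16! > 7!.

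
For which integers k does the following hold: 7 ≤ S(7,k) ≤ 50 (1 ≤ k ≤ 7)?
6

Working:
S(7,1)=1; S(7,2)=63; S(7,3)=301; S(7,4)=350; S(7,5)=140; S(7,6)=21; S(7,7)=1. So valid k = 6.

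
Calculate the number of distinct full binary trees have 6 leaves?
42

Reasoning: Using the Catalan number formula: C_n = C(2n, n) / (n+1)
C_5 = C(10, 5) / (5+1)
     = 252 / 6
     = 42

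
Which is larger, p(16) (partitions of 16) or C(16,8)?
C(16,8)

Reasoning: Pentagonal recurrence p(n) = p(n−1) + p(n−2) − p(n−5) − p(n−7) + …: p(16) = p(15) + p(14) − p(11) − p(9) + p(4) + p(1) = 176 + 135 − 56 − 30 + 5 + 1 = 231; C(16,8) = 12,870.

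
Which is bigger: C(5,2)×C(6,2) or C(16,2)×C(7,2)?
C(16,2)×C(7,2)
C(5,2)×C(6,2)=150, C(16,2)×C(7,2)=2,520.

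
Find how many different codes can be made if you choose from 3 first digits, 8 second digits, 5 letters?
120
By the multiplication principle: 3 × 8 × 5 = 120.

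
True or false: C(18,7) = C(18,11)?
True
C(18,7) = C(18,18-7) by the symmetry property; both equal 31,824.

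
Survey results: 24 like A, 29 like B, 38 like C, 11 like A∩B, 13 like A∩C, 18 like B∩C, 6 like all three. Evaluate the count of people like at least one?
55

Solution: |A∪B∪C| = 24+29+38-11-13-18+6 = 55.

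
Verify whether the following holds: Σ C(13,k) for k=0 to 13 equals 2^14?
False
Binomial theorem: Σ C(13,k) = (1+1)^13 = 2^13 = 8,192; RHS 2^14 = 16,384.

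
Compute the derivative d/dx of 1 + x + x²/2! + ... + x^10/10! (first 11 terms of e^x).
1 + x + x²/2! + ... + x^9/9!

Reasoning: Differentiating term by term gives the first 10 terms of e^x.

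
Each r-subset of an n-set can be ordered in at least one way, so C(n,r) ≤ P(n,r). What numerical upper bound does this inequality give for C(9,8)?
P(9,8) = 9·8·7·6·5·4·3·2 = 362,880, so C(9,8) ≤ 362,880. (The bound is loose by a factor of 8! = 40,320: C(9,8) = 362,880/40,320 = 9.)

Answer: 362,880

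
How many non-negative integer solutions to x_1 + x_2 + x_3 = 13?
105

C(13+3-1, 3-1) = 105.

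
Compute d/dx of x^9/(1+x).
Quotient rule: [9x^{8}(1+x) - x^9]/(1+x)².

Answer: (9x^8(1+x) - x^9)/(1+x)²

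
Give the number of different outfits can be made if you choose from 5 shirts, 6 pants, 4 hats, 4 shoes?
480

Reasoning: By the multiplication principle: 5 × 6 × 4 × 4 = 480.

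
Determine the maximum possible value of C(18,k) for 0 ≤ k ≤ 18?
Maximum at k = 9: C(18,9) = 48,620.

Answer: 48,620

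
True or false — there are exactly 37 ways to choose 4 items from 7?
C(7,4) = 35 ≠ 37.
Final answer: False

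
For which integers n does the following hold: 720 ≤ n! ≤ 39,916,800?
6, 7, 8, 9, 10, 11
n! is strictly increasing; 6! = 720 and 11! = 39,916,800, so valid n = 6, 7, 8, 9, 10, 11.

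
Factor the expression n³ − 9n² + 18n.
n(n − 3)(n − 6)
n³ − 9n² + 18n = n(n² − 9n + 18) = n(n − 3)(n − 6).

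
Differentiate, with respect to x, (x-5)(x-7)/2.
(2x - 12)/2

Reasoning: d/dx[(x-5)(x-7)] = (x-7) + (x-5) = 2x - 12. Dividing by 2 gives (2x - 12)/2.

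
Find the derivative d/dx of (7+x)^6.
6(7+x)^5
Using the power rule: d/dx (7+x)^6 = 6(7+x)^{5}.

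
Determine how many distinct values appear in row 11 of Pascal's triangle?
6

Explanation: Row 11 has entries C(11,0)..C(11,11); by symmetry C(11,k)=C(11,11-k), giving 6 distinct values.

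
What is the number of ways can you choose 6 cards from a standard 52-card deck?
20,358,520
C(52,6) = 20,358,520.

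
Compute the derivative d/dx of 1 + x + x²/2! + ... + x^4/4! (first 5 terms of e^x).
Differentiating term by term gives the first 4 terms of e^x.
Final answer: 1 + x + x²/2! + ... + x^3/3!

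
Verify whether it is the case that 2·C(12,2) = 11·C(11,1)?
Absorption identity k·C(n,k) = n·C(n-1,k-1). LHS = 2·66 = 132; RHS = 11·11 = 121.

Answer: False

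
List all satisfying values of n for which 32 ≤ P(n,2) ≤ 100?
7, 8, 9, 10

Explanation: P(6,2)=30; P(7,2)=42; P(8,2)=56; P(9,2)=72; P(10,2)=90; P(11,2)=110. So valid n = 7, 8, 9, 10.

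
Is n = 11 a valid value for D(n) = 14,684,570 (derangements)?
D(11) = (11-1)·[D(10) + D(9)] = 10·[1,334,961 + 133,496] = 14,684,570, which equals 14,684,570.

Answer: Yes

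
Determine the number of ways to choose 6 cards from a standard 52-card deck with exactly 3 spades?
2,613,754

Explanation: 13 spades and 39 non-spades: C(13,3) × C(39,3) = 286 × 9139 = 2,613,754.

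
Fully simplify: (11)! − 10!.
36,288,000

Solution: (11)! − 10! = (11)·10! − 10! = (11−1)·10! = 10·10! = 36,288,000.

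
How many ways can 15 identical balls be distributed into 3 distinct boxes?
C(15+3-1, 3-1) = C(17, 2) = 136.

Answer: 136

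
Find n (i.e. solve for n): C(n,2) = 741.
39

Working:
C(n,2) = n(n−1)/2! is increasing in n, and n(n−1) = 2!·741 = 1,482 ≈ (n−0.5)^2 gives n ≈ 39.0. Check: C(37,2) = 666, C(38,2) = 703, C(39,2) = 741 ✓. So n = 39.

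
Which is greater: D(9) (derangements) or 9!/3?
D(9) = (9-1)·[D(8) + D(7)] = 8·[14,833 + 1,854] = 133,496; 9!/3 = 362,880/3 = 120,960.
Final answer: D(9)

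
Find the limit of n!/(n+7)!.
n!/(n+7)! = 1/[(n+1)(n+2)···(n+7)] → 0 as n → ∞.
Final answer: 0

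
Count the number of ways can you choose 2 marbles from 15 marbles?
C(15,2) = 15! / (2! × (15-2)!)
         = 15! / (2! × 13!)
         = 105

Answer: 105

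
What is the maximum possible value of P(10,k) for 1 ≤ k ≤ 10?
3,628,800

Solution: P(10,k) increases in k, so maximum at k = 10: 10! = 3,628,800.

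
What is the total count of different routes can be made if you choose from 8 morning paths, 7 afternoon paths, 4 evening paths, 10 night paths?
2,240

By the multiplication principle: 8 × 7 × 4 × 10 = 2,240.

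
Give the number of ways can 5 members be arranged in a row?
Arrangements of 5 distinct objects: 5! = 120.
Final answer: 120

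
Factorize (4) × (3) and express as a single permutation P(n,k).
Product of 2 consecutive descending integers starting at 4: P(4,2) = 4!/2! = 12.
Final answer: P(4,2) = 4!/(2)!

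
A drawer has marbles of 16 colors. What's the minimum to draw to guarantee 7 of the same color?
97

Working:
Worst case: 6 of each = 96. One more: 97.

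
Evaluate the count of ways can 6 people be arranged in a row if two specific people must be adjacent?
240

Treat pair as unit: (6-1)! arrangements × 2 internal orders = 240.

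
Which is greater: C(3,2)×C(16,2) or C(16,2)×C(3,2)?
Equal

Reasoning: C(3,2)×C(16,2)=360, C(16,2)×C(3,2)=360.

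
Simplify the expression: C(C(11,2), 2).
C(11,2) = 55, then C(55, 2) = 1,485.

Answer: 1,485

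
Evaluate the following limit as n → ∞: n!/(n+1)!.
n!/(n+1)! = 1/[(n+1)] → 0 as n → ∞.
Final answer: 0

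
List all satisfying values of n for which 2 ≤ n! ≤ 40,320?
2, 3, 4, 5, 6, 7, 8

Explanation: n! is strictly increasing; 2! = 2 and 8! = 40,320, so valid n = 2, 3, 4, 5, 6, 7, 8.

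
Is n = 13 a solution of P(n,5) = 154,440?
P(13,5) = 13·12·11·10·9 = 154,440, which equals 154,440.
Final answer: Yes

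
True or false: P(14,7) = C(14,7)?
False

P(14,7) = 17,297,280 and C(14,7) = 3,432; P(n,r) = r! × C(n,r) so P > C whenever r ≥ 2.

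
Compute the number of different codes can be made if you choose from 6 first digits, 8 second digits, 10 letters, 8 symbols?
3,840

Explanation: By the multiplication principle: 6 × 8 × 10 × 8 = 3,840.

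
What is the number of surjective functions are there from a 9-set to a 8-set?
1,451,520

Reasoning: Onto functions = 8! × S(9,8)
First compute S(9,8) via recurrence:
Using the Stirling recurrence: S(n,k) = k·S(n-1,k) + S(n-1,k-1)
S(9,8) = 8·S(8,8) + S(8,7)
         = 8·1 + 28
         = 8 + 28
         = 36
Then: 40320 × 36 = 1,451,520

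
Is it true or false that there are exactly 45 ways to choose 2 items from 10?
True

Working:
C(10,2) = 45.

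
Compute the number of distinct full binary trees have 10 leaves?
4,862

Solution: Using the Catalan number formula: C_n = C(2n, n) / (n+1)
C_9 = C(18, 9) / (9+1)
     = 48620 / 10
     = 4,862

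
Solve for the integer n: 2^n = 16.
2^4 = 16, so n = 4.

Answer: 4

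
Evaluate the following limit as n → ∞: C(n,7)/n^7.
C(n,7) ≈ n^7/7! for large n. Limit = 1/7! = 1/5040.

Answer: 1/5040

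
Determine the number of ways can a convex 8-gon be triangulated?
Using the Catalan number formula: C_n = C(2n, n) / (n+1)
C_6 = C(12, 6) / (6+1)
     = 924 / 7
     = 132
Final answer: 132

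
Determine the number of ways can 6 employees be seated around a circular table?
120

Explanation: Circular arrangements: (6-1)! = 120.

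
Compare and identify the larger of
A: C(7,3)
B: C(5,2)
A=C(7,3)=35, B=C(5,2)=10.
Final answer: A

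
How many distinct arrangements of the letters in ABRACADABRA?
83,160

Reasoning: Word has 11 letters (A=5, B=2, R=2, C=1, D=1). Arrangements: 11!/Π(k!) = 83,160.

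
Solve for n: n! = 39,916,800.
n! is strictly increasing. 9! = 362,880, 10! = 3,628,800, 11! = 39,916,800 ✓. So n = 11.

Answer: 11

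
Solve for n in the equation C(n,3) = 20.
C(n,3) = n(n−1)(n−2)/3! is increasing in n, and n(n−1)(n−2) = 3!·20 = 120 ≈ (n−1)^3 gives n ≈ 5.9. Check: C(4,3) = 4, C(5,3) = 10, C(6,3) = 20 ✓. So n = 6.
Final answer: 6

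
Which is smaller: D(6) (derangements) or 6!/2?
D(6)

Working:
D(6) = (6-1)·[D(5) + D(4)] = 5·[44 + 9] = 265; 6!/2 = 720/2 = 360.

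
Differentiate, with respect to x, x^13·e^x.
Product rule: d/dx[x^13]·e^x + x^13·d/dx[e^x] = 13x^{12}e^x + x^13e^x.

Answer: (13x^12 + x^13)e^x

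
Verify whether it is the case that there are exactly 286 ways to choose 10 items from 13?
True

Reasoning: C(13,10) = 286.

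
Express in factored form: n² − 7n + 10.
(n − 2)(n − 5)

Working:
Seek roots whose sum is 7 and product is 10: (2, 5). So n² − 7n + 10 = (n − 2)(n − 5).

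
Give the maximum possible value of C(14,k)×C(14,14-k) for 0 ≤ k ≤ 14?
11,778,624

Solution: C(14,k)·C(14,14-k) = C(14,k)², maximised at the centre k = 7: C(14,7)² = 11,778,624.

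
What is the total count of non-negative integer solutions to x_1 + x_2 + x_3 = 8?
45

Solution: C(8+3-1, 3-1) = 45.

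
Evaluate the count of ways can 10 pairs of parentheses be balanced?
Using the Catalan number formula: C_n = C(2n, n) / (n+1)
C_10 = C(20, 10) / (10+1)
     = 184756 / 11
     = 16,796
Final answer: 16,796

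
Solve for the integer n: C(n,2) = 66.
12

Reasoning: C(n,2) = n(n−1)/2! is increasing in n, and n(n−1) = 2!·66 = 132 ≈ (n−0.5)^2 gives n ≈ 12.0. Check: C(10,2) = 45, C(11,2) = 55, C(12,2) = 66 ✓. So n = 12.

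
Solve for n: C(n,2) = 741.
C(n,2) = n(n−1)/2! is increasing in n, and n(n−1) = 2!·741 = 1,482 ≈ (n−0.5)^2 gives n ≈ 39.0. Check: C(37,2) = 666, C(38,2) = 703, C(39,2) = 741 ✓. So n = 39.
Final answer: 39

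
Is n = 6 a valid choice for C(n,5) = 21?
No

Explanation: C(6,5) = 6·5·4·3·2/5! = 720/120 = 6, which does not equal 21.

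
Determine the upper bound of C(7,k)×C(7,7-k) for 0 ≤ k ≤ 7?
C(7,k)·C(7,7-k) = C(7,k)², maximised at the centre k = 3: C(7,3)² = 1,225.

Answer: 1,225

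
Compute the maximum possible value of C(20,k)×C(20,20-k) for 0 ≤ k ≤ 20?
34,134,779,536

Reasoning: C(20,k)·C(20,20-k) = C(20,k)², maximised at the centre k = 10: C(20,10)² = 34,134,779,536.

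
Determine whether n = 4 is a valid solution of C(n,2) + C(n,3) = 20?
No

Solution: C(4,2) + C(4,3) = 6 + 4 = 10, which does not equal 20.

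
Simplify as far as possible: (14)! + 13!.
93,405,312,000
(14)! + 13! = (14)·13! + 13! = (14+1)·13! = 15·13! = 93,405,312,000.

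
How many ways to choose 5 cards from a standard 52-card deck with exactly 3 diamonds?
211,926

Solution: 13 diamonds and 39 non-diamonds: C(13,3) × C(39,2) = 286 × 741 = 211,926.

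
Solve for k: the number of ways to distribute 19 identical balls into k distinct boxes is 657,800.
8

Solution: Stars and bars: the count is C(19+k−1, k−1), increasing in k. k=6: C(24,5) = 42,504, k=7: C(25,6) = 177,100, k=8: C(26,7) = 657,800 ✓. So k = 8.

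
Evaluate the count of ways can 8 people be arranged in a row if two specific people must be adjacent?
10,080
Treat pair as unit: (8-1)! arrangements × 2 internal orders = 10,080.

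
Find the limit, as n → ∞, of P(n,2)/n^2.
1

Explanation: P(n,2) = n(n-1) ≈ n^2 for large n. Limit = 1.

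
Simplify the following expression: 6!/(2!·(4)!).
15
This is C(6,2) = 15.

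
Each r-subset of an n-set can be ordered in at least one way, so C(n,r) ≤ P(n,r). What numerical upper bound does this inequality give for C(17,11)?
494,010,316,800

Working:
P(17,11) = 17·16·15·14·13·12·11·10·9·8·7 = 494,010,316,800, so C(17,11) ≤ 494,010,316,800. (The bound is loose by a factor of 11! = 39,916,800: C(17,11) = 494,010,316,800/39,916,800 = 12,376.)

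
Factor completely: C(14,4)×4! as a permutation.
P(14,4)

Solution: C(14,4)×4! = [14!/(4!(10)!)]×4! = 14!/(10)! = P(14,4) = 24,024.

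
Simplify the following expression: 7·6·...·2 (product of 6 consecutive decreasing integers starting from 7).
5,040

Working:
This is P(7,6) = 7!/(1)! = 5,040.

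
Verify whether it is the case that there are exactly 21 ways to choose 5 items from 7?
True
C(7,5) = 21.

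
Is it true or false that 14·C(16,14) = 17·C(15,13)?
False
Absorption identity k·C(n,k) = n·C(n-1,k-1). LHS = 14·120 = 1,680; RHS = 17·105 = 1,785.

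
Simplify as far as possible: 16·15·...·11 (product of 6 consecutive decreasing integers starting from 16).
5,765,760

Working:
This is P(16,6) = 16!/(10)! = 5,765,760.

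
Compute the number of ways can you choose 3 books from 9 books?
C(9,3) = 9! / (3! × (9-3)!)
         = 9! / (3! × 6!)
         = 84

Answer: 84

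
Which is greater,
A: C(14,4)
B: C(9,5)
A

Reasoning: A=C(14,4)=1,001, B=C(9,5)=126.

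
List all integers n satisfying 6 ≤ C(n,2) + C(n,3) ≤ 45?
C(3,2)+C(3,3)=4; C(4,2)+C(4,3)=10; C(5,2)+C(5,3)=20; C(6,2)+C(6,3)=35; C(7,2)+C(7,3)=56. So valid n = 4, 5, 6.
Final answer: 4, 5, 6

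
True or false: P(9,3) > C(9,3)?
P(9,3) = 504 and C(9,3) = 84; P(n,r) = r! × C(n,r) so P > C whenever r ≥ 2.

Answer: True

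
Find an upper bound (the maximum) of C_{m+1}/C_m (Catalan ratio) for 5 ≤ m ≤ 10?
7/2

Solution: C_{m+1}/C_m = 2(2m+1)/(m+2), which increases with m. Maximum at m = 10: 2·21/12 = 7/2.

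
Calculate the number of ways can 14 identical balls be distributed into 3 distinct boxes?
C(14+3-1, 3-1) = C(16, 2) = 120.

Answer: 120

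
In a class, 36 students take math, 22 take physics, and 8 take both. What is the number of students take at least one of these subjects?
50
|A∪B| = |A|+|B|-|A∩B| = 36+22-8 = 50.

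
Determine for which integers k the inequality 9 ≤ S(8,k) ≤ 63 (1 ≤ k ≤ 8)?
7

Working:
S(8,1)=1; S(8,2)=127; S(8,3)=966; S(8,4)=1,701; S(8,5)=1,050; S(8,6)=266; S(8,7)=28; S(8,8)=1. So valid k = 7.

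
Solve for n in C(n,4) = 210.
10

Solution: C(n,4) = n(n−1)(n−2)(n−3)/4! is increasing in n, and n(n−1)(n−2)(n−3) = 4!·210 = 5,040 ≈ (n−1.5)^4 gives n ≈ 9.9. Check: C(8,4) = 70, C(9,4) = 126, C(10,4) = 210 ✓. So n = 10.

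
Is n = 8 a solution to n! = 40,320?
Yes
8! = 8·7! = 8·5,040 = 40,320, which equals 40,320.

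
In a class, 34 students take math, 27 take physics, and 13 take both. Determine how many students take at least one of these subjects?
48
|A∪B| = |A|+|B|-|A∩B| = 34+27-13 = 48.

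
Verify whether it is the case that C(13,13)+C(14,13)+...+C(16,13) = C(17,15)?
False

Solution: Hockey stick identity gives Σ = C(17,14) = 680; RHS C(17,15) = 136.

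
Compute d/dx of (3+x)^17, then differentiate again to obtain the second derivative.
272(3+x)^15

Solution: First derivative: 17(3+x)^{16}. Second derivative: 17·16·(3+x)^{15} = 272(3+x)^{15}.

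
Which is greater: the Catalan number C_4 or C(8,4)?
C(8,4)

Solution: C_4 = C(8,4)/(4+1) = 70/5 = 14; C(8,4) = 70.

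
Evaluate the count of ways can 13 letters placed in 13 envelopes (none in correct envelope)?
2,290,792,932

Solution: Using D(n) = (n-1)[D(n-1) + D(n-2)]:
D(13) = (13-1) × [D(12) + D(11)]
      = 12 × [176214841 + 14684570]
      = 12 × 190899411
      = 2,290,792,932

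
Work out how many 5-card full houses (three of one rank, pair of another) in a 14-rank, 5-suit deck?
18,200

Explanation: Triple rank: 14. Triple suits: C(5,3)=10. Pair rank: 13. Pair suits: C(5,2)=10. Total: 18,200.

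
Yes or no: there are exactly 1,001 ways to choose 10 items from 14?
Yes

C(14,10) = 1,001.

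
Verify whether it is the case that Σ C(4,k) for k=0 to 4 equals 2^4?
True

Solution: Binomial theorem: Σ C(4,k) = (1+1)^4 = 2^4 = 16; RHS 2^4 = 16.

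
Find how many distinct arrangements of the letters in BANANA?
Word has 6 letters (B=1, A=3, N=2). Arrangements: 6!/Π(k!) = 60.
Final answer: 60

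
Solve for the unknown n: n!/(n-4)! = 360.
6

n!/(n-4)! = n×(n-1)×(n-2)×(n-3), a product of 4 consecutive integers ≈ (n−1.5)^4. 360^(1/4) + 1.5 ≈ 5.9; check n = 6: 6×5×4×3 = 360 ✓. So n = 6.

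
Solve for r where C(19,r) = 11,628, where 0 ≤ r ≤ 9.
C(19,r) is increasing for 0 ≤ r ≤ 9. Stepping up (C(19,r+1) = C(19,r)·(19−r)/(r+1)): C(19,1) = 19, C(19,2) = 171, C(19,3) = 969, C(19,4) = 3,876, C(19,5) = 11,628 ✓. So r = 5.
Final answer: 5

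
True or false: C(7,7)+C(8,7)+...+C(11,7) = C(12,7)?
False

Hockey stick identity gives Σ = C(12,8) = 495; RHS C(12,7) = 792.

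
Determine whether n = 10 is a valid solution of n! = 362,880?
10! = 10·9! = 10·362,880 = 3,628,800, which does not equal 362,880.
Final answer: No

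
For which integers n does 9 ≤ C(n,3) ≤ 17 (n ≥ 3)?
5
C(4,3)=4; C(5,3)=10; C(6,3)=20. So valid n = 5.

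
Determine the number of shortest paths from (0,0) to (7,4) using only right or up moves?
330

Working:
Choose 7 rights from 11 moves: C(11,7) = 330.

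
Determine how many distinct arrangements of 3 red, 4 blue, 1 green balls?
280

Reasoning: Multinomial: 8!/(3! × 4! × 1!) = 280.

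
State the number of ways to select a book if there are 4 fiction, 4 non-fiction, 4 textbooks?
12

Solution: By the addition principle: 4 + 4 + 4 = 12.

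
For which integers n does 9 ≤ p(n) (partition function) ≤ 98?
6, 7, 8, 9, 10, 11, 12

Explanation: Tabulating p(n) via p(n) = p(n−1) + p(n−2) − p(n−5) − p(n−7) + …: p(5)=7; p(6)=11; p(7)=15; p(8)=22; p(9)=30; p(10)=42; p(11)=56; p(12)=77; p(13)=101. So valid n = 6, 7, 8, 9, 10, 11, 12.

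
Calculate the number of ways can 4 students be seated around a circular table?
Circular arrangements: (4-1)! = 6.

Answer: 6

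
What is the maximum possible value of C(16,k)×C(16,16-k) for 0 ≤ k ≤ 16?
C(16,k)·C(16,16-k) = C(16,k)², maximised at the centre k = 8: C(16,8)² = 165,636,900.
Final answer: 165,636,900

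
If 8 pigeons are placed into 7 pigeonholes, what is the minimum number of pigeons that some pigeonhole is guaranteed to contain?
2

Pigeonhole: ⌈8/7⌉ = 2.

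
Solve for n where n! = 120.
5

n! is strictly increasing. 3! = 6, 4! = 24, 5! = 120 ✓. So n = 5.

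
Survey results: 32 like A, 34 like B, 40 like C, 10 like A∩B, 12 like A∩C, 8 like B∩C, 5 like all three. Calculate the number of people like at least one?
|A∪B∪C| = 32+34+40-10-12-8+5 = 81.

Answer: 81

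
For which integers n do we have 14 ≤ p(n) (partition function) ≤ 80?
7, 8, 9, 10, 11, 12

Working:
Tabulating p(n) via p(n) = p(n−1) + p(n−2) − p(n−5) − p(n−7) + …: p(6)=11; p(7)=15; p(8)=22; p(9)=30; p(10)=42; p(11)=56; p(12)=77; p(13)=101. So valid n = 7, 8, 9, 10, 11, 12.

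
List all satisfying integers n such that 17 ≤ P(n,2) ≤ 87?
5, 6, 7, 8, 9

Solution: P(4,2)=12; P(5,2)=20; P(6,2)=30; P(7,2)=42; P(8,2)=56; P(9,2)=72; P(10,2)=90. So valid n = 5, 6, 7, 8, 9.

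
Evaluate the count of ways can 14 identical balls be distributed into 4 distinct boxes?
680

C(14+4-1, 4-1) = C(17, 3) = 680.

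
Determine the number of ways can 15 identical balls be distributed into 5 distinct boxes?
3,876

Working:
C(15+5-1, 5-1) = C(19, 4) = 3,876.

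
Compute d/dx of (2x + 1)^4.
Chain rule: 4(2x+1)^{3} × 2 = 8(2x+1)^{3}.

Answer: 8(2x + 1)^3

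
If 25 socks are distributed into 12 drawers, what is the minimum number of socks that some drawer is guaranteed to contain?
3

Solution: Pigeonhole: ⌈25/12⌉ = 3.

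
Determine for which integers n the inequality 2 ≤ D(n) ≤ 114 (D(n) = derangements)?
3, 4, 5

Working:
Using D(n) = (n−1)[D(n−1) + D(n−2)] with D(1)=0, D(2)=1: D(2)=1; D(3)=2; D(4)=9; D(5)=44; D(6)=265. So valid n = 3, 4, 5.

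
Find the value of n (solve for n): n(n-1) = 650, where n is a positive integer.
26

Explanation: n² − n − 650 = 0, so n = (1 ± √(1 + 4·650))/2 = (1 ± √2,601)/2 = (1 ± 51)/2, i.e. n = 26 or n = -25. Taking the positive root, n = 26 (check: 26×25 = 650).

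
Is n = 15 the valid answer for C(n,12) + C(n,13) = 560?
Yes

Explanation: C(15,12) + C(15,13) = 455 + 105 = 560, which equals 560.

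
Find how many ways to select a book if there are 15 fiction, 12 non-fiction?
By the addition principle: 15 + 12 = 27.
Final answer: 27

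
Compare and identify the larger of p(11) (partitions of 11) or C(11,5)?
Pentagonal recurrence p(n) = p(n−1) + p(n−2) − p(n−5) − p(n−7) + …: p(11) = p(10) + p(9) − p(6) − p(4) = 42 + 30 − 11 − 5 = 56; C(11,5) = 462.

Answer: C(11,5)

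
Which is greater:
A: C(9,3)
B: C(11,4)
B

Solution: A=C(9,3)=84, B=C(11,4)=330.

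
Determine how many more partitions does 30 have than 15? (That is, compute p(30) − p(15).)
Pentagonal recurrence p(n) = p(n−1) + p(n−2) − p(n−5) − p(n−7) + …: p(30) = p(29) + p(28) − p(25) − p(23) + p(18) + p(15) − p(8) − p(4) = 4,565 + 3,718 − 1,958 − 1,255 + 385 + 176 − 22 − 5 = 5,604.
p(15) = p(14) + p(13) − p(10) − p(8) + p(3) + p(0) = 135 + 101 − 42 − 22 + 3 + 1 = 176.
Difference = 5,604 − 176 = 5,428.

Answer: 5,428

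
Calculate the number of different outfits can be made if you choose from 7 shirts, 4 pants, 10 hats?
By the multiplication principle: 7 × 4 × 10 = 280.
Final answer: 280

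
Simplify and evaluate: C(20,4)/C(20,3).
17/4

Working:
C(n,k+1)/C(n,k) = (n−k)/(k+1). Here (20−3)/(3+1) = 17/4 = 17/4.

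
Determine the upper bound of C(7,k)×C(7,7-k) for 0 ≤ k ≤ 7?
1,225

Reasoning: C(7,k)·C(7,7-k) = C(7,k)², maximised at the centre k = 3: C(7,3)² = 1,225.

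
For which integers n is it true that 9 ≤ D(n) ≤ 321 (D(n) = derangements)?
4, 5, 6

Using D(n) = (n−1)[D(n−1) + D(n−2)] with D(1)=0, D(2)=1: D(3)=2; D(4)=9; D(5)=44; D(6)=265; D(7)=1,854. So valid n = 4, 5, 6.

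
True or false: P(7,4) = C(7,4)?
P(7,4) = 840 and C(7,4) = 35; P(n,r) = r! × C(n,r) so P > C whenever r ≥ 2.

Answer: False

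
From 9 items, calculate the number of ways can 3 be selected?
84

C(9,3) = 9! / (3! × (9-3)!)
         = 9! / (3! × 6!)
         = 84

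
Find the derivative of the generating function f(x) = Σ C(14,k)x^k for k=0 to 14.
Σ k·C(14,k)x^(k-1) for k=1 to 14

Explanation: Term-by-term differentiation gives Σ k·C(14,k)x^{k-1} for k=1 to 14.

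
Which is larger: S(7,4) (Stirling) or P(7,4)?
S(7,4) = 4·S(6,4) + S(6,3) = 4·65 + 90 = 350; P(7,4) = 840.

Answer: P(7,4)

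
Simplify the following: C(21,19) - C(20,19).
190

Explanation: C(21,19) - C(20,19) = C(20,18) = 190.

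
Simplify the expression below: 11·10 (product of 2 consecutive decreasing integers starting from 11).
110

Working:
This is P(11,2) = 11!/(9)! = 110.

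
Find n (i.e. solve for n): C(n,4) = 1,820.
16

Working:
C(n,4) = n(n−1)(n−2)(n−3)/4! is increasing in n, and n(n−1)(n−2)(n−3) = 4!·1,820 = 43,680 ≈ (n−1.5)^4 gives n ≈ 16.0. Check: C(14,4) = 1,001, C(15,4) = 1,365, C(16,4) = 1,820 ✓. So n = 16.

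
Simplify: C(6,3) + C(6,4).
35

Solution: By Pascal's identity: C(7,4) = 35.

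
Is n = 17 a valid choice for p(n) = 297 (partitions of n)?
Yes

Pentagonal recurrence p(n) = p(n−1) + p(n−2) − p(n−5) − p(n−7) + …: p(17) = p(16) + p(15) − p(12) − p(10) + p(5) + p(2) = 231 + 176 − 77 − 42 + 7 + 2 = 297, which equals 297.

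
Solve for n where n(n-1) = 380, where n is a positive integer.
20

Explanation: n² − n − 380 = 0, so n = (1 ± √(1 + 4·380))/2 = (1 ± √1,521)/2 = (1 ± 39)/2, i.e. n = 20 or n = -19. Taking the positive root, n = 20 (check: 20×19 = 380).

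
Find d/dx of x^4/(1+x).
(4x^3(1+x) - x^4)/(1+x)²

Explanation: Quotient rule: [4x^{3}(1+x) - x^4]/(1+x)².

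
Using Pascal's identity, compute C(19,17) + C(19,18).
190

C(19,17) + C(19,18) = C(20,18) = 190.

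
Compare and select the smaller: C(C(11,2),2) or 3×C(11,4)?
C(C(11,2),2)=1,485, 3×C(11,4)=990.
Final answer: 3×C(11,4)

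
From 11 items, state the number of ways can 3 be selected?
C(11,3) = 11! / (3! × (11-3)!)
         = 11! / (3! × 8!)
         = 165
Final answer: 165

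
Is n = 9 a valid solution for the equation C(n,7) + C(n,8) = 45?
C(9,7) + C(9,8) = 36 + 9 = 45, which equals 45.

Answer: Yes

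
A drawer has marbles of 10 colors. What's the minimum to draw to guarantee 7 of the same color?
Worst case: 6 of each = 60. One more: 61.
Final answer: 61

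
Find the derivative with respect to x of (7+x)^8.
8(7+x)^7

Working:
Using the power rule: d/dx (7+x)^8 = 8(7+x)^{7}.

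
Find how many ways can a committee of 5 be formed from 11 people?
462

Working:
C(11,5) = 11! / (5! × (11-5)!)
         = 11! / (5! × 6!)
         = 462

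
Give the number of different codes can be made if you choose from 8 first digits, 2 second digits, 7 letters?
112

Reasoning: By the multiplication principle: 8 × 2 × 7 = 112.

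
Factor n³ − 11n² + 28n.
n³ − 11n² + 28n = n(n² − 11n + 28) = n(n − 4)(n − 7).
Final answer: n(n − 4)(n − 7)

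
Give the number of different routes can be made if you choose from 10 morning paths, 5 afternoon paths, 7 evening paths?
350

Reasoning: By the multiplication principle: 10 × 5 × 7 = 350.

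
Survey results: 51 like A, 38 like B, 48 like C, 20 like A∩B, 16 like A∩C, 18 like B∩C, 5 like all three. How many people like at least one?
88

Explanation: |A∪B∪C| = 51+38+48-20-16-18+5 = 88.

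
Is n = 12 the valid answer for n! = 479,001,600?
Yes
12! = 12·11! = 12·39,916,800 = 479,001,600, which equals 479,001,600.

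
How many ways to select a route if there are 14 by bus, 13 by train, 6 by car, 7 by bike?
40

By the addition principle: 14 + 13 + 6 + 7 = 40.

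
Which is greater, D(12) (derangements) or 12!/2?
12!/2

Reasoning: D(12) = (12-1)·[D(11) + D(10)] = 11·[14,684,570 + 1,334,961] = 176,214,841; 12!/2 = 479,001,600/2 = 239,500,800.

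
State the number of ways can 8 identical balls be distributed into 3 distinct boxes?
45

Working:
C(8+3-1, 3-1) = C(10, 2) = 45.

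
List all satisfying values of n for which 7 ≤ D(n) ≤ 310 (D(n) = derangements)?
4, 5, 6

Solution: Using D(n) = (n−1)[D(n−1) + D(n−2)] with D(1)=0, D(2)=1: D(3)=2; D(4)=9; D(5)=44; D(6)=265; D(7)=1,854. So valid n = 4, 5, 6.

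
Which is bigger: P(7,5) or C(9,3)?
P(7,5)

Explanation: P(7,5)=2,520, C(9,3)=84.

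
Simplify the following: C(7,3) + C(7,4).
70

Explanation: By Pascal's identity: C(8,4) = 70.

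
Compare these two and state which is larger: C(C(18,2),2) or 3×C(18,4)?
C(C(18,2),2)

Reasoning: C(C(18,2),2)=11,628, 3×C(18,4)=9,180.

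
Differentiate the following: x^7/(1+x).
(7x^6(1+x) - x^7)/(1+x)²

Reasoning: Quotient rule: [7x^{6}(1+x) - x^7]/(1+x)².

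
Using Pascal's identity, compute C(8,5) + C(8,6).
84

Solution: C(8,5) + C(8,6) = C(9,6) = 84.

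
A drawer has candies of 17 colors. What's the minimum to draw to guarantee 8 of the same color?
120

Explanation: Worst case: 7 of each = 119. One more: 120.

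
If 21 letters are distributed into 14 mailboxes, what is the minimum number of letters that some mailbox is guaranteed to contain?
2

Explanation: Pigeonhole: ⌈21/14⌉ = 2.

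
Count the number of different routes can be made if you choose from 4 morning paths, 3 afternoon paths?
12

By the multiplication principle: 4 × 3 = 12.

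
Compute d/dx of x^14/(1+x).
(14x^13(1+x) - x^14)/(1+x)²

Solution: Quotient rule: [14x^{13}(1+x) - x^14]/(1+x)².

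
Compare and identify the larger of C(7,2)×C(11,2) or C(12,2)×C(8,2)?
C(12,2)×C(8,2)

Explanation: C(7,2)×C(11,2)=1,155, C(12,2)×C(8,2)=1,848.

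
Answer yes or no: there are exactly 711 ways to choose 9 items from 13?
No

Reasoning: C(13,9) = 715 ≠ 711.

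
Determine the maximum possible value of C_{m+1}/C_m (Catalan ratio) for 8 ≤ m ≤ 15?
62/17

Explanation: C_{m+1}/C_m = 2(2m+1)/(m+2), which increases with m. Maximum at m = 15: 2·31/17 = 62/17.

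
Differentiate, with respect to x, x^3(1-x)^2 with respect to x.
3x^2(1-x)^2 - 2x^3(1-x)^1

Working:
Product rule: 3x^{2}(1-x)^{2} + x^3·(-2)(1-x)^{1}.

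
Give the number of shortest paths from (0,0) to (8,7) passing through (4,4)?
2,450
To (4,4): C(8,4)=70. From there: C(7,4)=35. Total: 2,450.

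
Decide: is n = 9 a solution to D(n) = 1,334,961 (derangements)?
No

D(9) = (9-1)·[D(8) + D(7)] = 8·[14,833 + 1,854] = 133,496, which does not equal 1,334,961.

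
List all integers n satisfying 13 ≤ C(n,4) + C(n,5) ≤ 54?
6

Explanation: C(5,4)+C(5,5)=6; C(6,4)+C(6,5)=21; C(7,4)+C(7,5)=56. So valid n = 6.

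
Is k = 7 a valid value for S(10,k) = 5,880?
Yes

Working:
S(10,7) = 7·S(9,7) + S(9,6) = 7·462 + 2,646 = 5,880, which equals 5,880.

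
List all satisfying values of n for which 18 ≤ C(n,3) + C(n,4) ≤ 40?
6
C(5,3)+C(5,4)=15; C(6,3)+C(6,4)=35; C(7,3)+C(7,4)=70. So valid n = 6.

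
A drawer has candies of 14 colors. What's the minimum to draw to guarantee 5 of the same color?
57
Worst case: 4 of each = 56. One more: 57.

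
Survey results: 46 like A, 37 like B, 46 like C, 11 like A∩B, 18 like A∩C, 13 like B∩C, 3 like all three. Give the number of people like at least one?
90

Reasoning: |A∪B∪C| = 46+37+46-11-18-13+3 = 90.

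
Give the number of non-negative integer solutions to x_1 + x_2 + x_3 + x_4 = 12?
455

Reasoning: C(12+4-1, 4-1) = 455.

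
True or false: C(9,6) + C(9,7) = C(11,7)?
Pascal's identity gives C(10,7) = 120, whereas C(11,7) = 330.
Final answer: False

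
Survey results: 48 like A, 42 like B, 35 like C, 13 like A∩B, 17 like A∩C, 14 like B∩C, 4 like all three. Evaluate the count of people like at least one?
85

Reasoning: |A∪B∪C| = 48+42+35-13-17-14+4 = 85.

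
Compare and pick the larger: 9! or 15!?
15!

9!=362,880, 15!=1,307,674,368,000. 15! > 9!.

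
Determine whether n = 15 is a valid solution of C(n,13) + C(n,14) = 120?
Yes

C(15,13) + C(15,14) = 105 + 15 = 120, which equals 120.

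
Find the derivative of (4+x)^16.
16(4+x)^15

Working:
Using the power rule: d/dx (4+x)^16 = 16(4+x)^{15}.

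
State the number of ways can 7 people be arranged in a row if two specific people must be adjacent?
1,440

Treat pair as unit: (7-1)! arrangements × 2 internal orders = 1,440.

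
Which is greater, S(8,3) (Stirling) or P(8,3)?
S(8,3)

Explanation: S(8,3) = 3·S(7,3) + S(7,2) = 3·301 + 63 = 966; P(8,3) = 336.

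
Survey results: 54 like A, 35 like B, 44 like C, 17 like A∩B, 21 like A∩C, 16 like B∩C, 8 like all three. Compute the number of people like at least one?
87

Working:
|A∪B∪C| = 54+35+44-17-21-16+8 = 87.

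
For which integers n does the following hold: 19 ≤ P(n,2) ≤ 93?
5, 6, 7, 8, 9, 10

Working:
P(4,2)=12; P(5,2)=20; P(6,2)=30; P(7,2)=42; P(8,2)=56; P(9,2)=72; P(10,2)=90; P(11,2)=110. So valid n = 5, 6, 7, 8, 9, 10.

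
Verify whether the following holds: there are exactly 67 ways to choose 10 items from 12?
C(12,10) = 66 ≠ 67.

Answer: False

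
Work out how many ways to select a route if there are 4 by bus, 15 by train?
19
By the addition principle: 4 + 15 = 19.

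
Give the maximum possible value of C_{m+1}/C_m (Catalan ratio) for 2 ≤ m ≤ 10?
7/2

C_{m+1}/C_m = 2(2m+1)/(m+2), which increases with m. Maximum at m = 10: 2·21/12 = 7/2.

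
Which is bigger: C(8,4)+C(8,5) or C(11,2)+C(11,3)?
First=126, Second=220.

Answer: C(11,2)+C(11,3)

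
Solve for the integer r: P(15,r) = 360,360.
5

Reasoning: P(15,r) = 15·14·…·(15−r+1), a product of r factors. Multiplying down from 15: 15 = 15; 15·14 = 210; 15·14·13 = 2,730; 15·14·13·12 = 32,760; 15·14·13·12·11 = 360,360 ✓ (5 factors). So r = 5.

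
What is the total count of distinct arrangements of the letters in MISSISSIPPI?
Word has 11 letters (M=1, I=4, S=4, P=2). Arrangements: 11!/Π(k!) = 34,650.
Final answer: 34,650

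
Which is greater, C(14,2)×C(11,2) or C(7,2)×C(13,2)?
C(14,2)×C(11,2)

C(14,2)×C(11,2)=5,005, C(7,2)×C(13,2)=1,638.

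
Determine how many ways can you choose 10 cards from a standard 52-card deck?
15,820,024,220

Explanation: C(52,10) = 15,820,024,220.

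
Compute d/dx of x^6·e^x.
Product rule: d/dx[x^6]·e^x + x^6·d/dx[e^x] = 6x^{5}e^x + x^6e^x.

Answer: (6x^5 + x^6)e^x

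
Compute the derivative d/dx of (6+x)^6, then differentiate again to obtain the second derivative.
30(6+x)^4

Solution: First derivative: 6(6+x)^{5}. Second derivative: 6·5·(6+x)^{4} = 30(6+x)^{4}.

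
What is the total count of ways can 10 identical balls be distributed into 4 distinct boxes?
286
C(10+4-1, 4-1) = C(13, 3) = 286.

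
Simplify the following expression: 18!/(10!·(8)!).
43,758

Explanation: This is C(18,10) = 43,758.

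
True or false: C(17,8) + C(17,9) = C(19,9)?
False

Reasoning: Pascal's identity gives C(18,9) = 48,620, whereas C(19,9) = 92,378.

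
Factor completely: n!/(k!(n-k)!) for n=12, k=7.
C(12,7) = 792

Solution: This is the binomial coefficient C(12,7) = 792.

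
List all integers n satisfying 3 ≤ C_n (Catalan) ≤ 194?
C_2=2; C_3=5; C_4=14; C_5=42; C_6=132; C_7=429. So valid n = 3, 4, 5, 6.

Answer: 3, 4, 5, 6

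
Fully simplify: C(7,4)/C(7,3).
1

Solution: C(n,k+1)/C(n,k) = (n−k)/(k+1). Here (7−3)/(3+1) = 4/4 = 1.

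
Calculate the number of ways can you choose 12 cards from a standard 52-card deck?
206,379,406,870

Working:
C(52,12) = 206,379,406,870.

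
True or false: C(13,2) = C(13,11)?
C(13,2) = C(13,13-2) by the symmetry property; both equal 78.

Answer: True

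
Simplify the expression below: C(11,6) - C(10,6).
252

Reasoning: C(11,6) - C(10,6) = C(10,5) = 252.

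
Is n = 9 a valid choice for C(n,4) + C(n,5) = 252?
C(9,4) + C(9,5) = 126 + 126 = 252, which equals 252.
Final answer: Yes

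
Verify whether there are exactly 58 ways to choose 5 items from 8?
False

Solution: C(8,5) = 56 ≠ 58.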